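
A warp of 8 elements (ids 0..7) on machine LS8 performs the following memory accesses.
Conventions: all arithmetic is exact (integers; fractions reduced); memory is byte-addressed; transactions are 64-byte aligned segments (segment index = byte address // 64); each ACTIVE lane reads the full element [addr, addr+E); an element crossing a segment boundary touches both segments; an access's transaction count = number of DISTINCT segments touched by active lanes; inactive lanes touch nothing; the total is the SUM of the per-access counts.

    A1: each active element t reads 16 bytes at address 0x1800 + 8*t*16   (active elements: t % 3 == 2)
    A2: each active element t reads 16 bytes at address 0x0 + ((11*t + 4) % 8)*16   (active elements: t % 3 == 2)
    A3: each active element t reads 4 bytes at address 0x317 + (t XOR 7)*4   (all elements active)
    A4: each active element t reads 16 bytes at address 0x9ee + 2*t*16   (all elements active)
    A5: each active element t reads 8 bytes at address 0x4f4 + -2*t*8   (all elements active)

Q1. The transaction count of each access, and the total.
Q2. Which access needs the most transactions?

A1: 2 transactions
A2: 1 transaction
A3: 1 transaction
A4: 5 transactions
A5: 2 transactions

Answer: 2,1,1,5,2; total 11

Answer: A4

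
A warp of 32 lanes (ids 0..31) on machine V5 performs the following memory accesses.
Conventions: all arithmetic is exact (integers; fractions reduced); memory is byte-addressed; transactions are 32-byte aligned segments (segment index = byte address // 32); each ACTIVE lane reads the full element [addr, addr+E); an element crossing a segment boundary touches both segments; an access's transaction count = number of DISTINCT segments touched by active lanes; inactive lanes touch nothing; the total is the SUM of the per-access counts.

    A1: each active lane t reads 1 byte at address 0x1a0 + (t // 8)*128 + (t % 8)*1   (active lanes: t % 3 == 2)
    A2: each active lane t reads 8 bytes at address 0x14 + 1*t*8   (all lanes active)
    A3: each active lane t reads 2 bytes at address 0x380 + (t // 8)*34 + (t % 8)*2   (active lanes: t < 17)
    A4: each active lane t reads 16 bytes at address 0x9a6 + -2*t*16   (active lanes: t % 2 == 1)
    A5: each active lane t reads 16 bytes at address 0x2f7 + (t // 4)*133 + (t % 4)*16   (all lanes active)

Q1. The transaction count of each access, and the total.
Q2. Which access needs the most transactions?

A1: 4 transactions
A2: 9 transactions
A3: 3 transactions
A4: 16 transactions
A5: 24 transactions

Answer: 4,9,3,16,24; total 56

Answer: A5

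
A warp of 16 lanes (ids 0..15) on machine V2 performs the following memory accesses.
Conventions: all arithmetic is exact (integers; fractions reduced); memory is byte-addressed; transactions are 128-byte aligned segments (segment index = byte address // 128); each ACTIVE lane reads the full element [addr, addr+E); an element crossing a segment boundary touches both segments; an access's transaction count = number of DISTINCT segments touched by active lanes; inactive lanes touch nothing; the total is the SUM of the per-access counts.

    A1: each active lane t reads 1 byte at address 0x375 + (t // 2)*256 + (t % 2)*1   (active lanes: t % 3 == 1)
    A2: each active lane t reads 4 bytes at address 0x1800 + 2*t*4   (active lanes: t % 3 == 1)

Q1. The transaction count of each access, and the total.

A1: 5 transactions
A2: 1 transaction

Answer: 5,1; total 6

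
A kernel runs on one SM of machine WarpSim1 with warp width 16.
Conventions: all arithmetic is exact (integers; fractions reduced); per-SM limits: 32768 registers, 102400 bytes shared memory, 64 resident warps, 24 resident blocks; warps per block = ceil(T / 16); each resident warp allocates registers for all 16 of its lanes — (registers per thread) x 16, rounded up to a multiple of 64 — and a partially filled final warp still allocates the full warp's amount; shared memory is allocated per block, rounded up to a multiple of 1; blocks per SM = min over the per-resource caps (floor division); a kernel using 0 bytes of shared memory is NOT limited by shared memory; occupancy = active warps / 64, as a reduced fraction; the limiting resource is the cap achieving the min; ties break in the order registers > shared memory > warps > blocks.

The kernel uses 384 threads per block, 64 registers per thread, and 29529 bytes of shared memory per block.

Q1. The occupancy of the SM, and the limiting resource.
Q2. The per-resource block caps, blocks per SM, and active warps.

Answer: occupancy 3/8, limited by registers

registers: 1 block
shared memory: 3 blocks
warps: 2 blocks
blocks: 24 blocks

Answer: 1 block, 24 active warps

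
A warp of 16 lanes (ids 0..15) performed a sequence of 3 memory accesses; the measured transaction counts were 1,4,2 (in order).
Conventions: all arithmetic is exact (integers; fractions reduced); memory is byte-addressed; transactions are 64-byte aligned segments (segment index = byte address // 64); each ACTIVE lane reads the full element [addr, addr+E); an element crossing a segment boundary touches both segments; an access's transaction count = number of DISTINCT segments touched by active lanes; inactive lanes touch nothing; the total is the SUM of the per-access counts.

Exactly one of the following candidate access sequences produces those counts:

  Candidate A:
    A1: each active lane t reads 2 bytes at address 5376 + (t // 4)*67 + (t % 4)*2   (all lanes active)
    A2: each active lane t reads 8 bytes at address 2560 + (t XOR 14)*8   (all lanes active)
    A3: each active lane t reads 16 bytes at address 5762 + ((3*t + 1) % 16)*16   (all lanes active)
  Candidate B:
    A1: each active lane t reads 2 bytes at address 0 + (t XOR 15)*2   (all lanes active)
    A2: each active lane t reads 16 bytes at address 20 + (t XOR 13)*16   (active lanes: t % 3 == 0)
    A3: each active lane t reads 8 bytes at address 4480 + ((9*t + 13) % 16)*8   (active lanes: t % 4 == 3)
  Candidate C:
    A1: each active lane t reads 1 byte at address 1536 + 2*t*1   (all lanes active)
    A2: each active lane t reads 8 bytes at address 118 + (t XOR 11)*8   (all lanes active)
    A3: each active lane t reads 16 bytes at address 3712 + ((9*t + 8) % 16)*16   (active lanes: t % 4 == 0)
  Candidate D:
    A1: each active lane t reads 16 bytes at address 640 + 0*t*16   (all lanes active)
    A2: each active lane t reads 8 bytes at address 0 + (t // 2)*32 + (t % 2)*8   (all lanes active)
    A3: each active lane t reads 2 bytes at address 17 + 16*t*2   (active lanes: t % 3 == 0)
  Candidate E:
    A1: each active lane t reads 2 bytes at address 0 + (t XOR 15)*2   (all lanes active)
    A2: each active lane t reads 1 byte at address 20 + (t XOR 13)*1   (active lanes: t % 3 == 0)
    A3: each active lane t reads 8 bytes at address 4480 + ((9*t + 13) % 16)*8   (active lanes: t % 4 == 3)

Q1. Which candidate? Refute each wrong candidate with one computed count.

A: A1 gives 4 transactions, not 1
C: A2 gives 3 transactions, not 4
D: A3 gives 6 transactions, not 2
E: A2 gives 1 transaction, not 4
B: all counts match (1,4,2)

Answer: B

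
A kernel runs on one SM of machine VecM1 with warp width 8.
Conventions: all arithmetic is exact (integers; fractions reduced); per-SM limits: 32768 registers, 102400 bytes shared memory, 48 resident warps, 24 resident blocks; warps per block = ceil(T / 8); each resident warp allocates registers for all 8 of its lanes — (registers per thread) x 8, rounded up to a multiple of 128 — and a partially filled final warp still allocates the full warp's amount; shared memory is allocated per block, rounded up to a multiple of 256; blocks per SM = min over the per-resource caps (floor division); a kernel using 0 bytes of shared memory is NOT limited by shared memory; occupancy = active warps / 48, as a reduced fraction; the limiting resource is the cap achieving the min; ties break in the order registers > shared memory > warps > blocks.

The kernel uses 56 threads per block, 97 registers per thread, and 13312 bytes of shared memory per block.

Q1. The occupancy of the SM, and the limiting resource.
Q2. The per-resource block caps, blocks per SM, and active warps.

Answer: occupancy 35/48, limited by registers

registers: 5 blocks
shared memory: 7 blocks
warps: 6 blocks
blocks: 24 blocks

Answer: 5 blocks, 35 active warps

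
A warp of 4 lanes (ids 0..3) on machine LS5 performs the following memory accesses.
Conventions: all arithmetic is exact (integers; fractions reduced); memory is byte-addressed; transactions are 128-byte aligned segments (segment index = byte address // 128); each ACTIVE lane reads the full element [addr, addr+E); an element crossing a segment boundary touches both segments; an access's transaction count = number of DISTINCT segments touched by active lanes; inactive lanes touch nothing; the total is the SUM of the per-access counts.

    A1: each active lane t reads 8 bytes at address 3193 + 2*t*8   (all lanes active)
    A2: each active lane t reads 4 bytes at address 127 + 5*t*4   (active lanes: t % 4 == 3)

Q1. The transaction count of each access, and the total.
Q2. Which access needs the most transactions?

A1: 2 transactions
A2: 1 transaction

Answer: 2,1; total 3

Answer: A1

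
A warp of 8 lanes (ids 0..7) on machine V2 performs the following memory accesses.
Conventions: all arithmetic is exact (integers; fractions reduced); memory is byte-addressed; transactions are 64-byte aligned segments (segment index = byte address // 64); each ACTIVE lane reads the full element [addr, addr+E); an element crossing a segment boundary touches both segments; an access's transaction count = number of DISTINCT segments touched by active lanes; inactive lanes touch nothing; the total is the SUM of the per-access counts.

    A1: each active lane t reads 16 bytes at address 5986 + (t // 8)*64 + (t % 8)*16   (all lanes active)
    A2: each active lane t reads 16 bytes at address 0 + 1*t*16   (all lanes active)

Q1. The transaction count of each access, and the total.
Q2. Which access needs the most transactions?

A1: 3 transactions
A2: 2 transactions

Answer: 3,2; total 5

Answer: A1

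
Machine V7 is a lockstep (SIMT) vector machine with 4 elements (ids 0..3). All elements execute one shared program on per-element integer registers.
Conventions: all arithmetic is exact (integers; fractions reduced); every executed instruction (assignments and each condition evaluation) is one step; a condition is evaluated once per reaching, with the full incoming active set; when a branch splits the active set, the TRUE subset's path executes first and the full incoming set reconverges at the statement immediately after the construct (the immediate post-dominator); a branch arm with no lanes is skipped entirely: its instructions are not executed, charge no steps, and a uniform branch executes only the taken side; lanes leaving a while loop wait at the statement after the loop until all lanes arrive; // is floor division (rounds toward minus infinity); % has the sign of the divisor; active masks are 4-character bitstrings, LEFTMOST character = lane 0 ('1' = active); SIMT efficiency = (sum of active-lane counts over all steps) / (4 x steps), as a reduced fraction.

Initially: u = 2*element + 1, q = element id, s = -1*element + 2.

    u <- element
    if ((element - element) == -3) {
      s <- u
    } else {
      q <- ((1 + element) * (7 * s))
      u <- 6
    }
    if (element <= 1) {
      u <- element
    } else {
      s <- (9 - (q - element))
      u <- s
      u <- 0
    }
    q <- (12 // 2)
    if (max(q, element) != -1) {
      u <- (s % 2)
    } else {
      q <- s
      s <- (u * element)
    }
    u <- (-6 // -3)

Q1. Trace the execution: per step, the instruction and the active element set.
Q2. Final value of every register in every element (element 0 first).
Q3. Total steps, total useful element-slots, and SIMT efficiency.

step 0: u <- element                 1111
step 1: eval ((element - element) == -3) 1111
step 2: q <- ((1 + element) * (7 * s)) 1111
step 3: u <- 6                       1111
step 4: eval (element <= 1)          1111
step 5: u <- element                 1100
step 6: s <- (9 - (q - element))     0011
step 7: u <- s                       0011
step 8: u <- 0                       0011
step 9: q <- (12 // 2)               1111
step 10: eval (max(q, element) != -1) 1111
step 11: u <- (s % 2)                 1111
step 12: u <- (-6 // -3)              1111

Answer: 13 steps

u: 2,2,2,2
q: 6,6,6,6
s: 2,1,11,40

steps = 13; useful = 44; efficiency = 44/52 = 11/13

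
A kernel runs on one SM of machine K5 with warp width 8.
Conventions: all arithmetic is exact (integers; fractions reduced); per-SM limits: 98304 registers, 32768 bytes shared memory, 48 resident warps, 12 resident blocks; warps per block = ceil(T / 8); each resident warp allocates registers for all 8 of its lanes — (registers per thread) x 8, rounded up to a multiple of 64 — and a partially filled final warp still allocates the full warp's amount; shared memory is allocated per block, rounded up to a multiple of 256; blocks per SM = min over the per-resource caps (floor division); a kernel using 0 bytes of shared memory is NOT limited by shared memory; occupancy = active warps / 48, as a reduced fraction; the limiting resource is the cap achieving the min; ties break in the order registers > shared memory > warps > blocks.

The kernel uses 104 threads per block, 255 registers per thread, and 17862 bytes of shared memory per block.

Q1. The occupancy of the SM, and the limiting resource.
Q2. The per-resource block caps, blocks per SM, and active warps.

Answer: occupancy 13/48, limited by shared memory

registers: 3 blocks
shared memory: 1 block
warps: 3 blocks
blocks: 12 blocks

Answer: 1 block, 13 active warps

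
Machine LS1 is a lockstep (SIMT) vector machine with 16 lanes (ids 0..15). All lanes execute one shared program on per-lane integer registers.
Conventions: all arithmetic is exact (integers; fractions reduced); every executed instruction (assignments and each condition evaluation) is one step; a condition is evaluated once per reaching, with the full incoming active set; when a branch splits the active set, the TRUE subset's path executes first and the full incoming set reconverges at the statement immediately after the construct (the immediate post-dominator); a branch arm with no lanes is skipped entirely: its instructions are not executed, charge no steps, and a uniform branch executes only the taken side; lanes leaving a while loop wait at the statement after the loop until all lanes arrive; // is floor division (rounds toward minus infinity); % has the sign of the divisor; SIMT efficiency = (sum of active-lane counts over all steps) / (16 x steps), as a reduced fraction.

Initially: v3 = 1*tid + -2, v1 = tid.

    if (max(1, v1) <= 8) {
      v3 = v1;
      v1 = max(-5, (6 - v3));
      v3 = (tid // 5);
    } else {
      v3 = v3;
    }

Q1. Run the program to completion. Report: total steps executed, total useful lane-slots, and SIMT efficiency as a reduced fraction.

Answer: 5 steps, 50 useful, 5/8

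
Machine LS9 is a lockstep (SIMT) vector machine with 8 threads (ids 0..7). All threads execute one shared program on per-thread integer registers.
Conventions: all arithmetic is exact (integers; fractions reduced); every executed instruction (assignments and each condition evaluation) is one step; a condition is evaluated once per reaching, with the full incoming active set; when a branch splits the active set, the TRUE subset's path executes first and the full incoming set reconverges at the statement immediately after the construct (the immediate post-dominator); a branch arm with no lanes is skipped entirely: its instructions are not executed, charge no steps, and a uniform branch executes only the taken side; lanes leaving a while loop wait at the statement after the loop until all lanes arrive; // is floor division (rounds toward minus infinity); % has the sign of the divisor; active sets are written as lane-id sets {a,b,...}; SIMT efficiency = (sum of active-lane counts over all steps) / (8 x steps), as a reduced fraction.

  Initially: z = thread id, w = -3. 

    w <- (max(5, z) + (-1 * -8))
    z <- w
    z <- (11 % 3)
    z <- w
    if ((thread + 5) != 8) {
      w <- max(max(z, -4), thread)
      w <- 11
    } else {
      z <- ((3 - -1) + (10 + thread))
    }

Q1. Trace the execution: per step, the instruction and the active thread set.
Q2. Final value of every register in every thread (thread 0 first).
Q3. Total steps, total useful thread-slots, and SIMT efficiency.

step 0: w <- (max(5, z) + (-1 * -8)) {0,1,2,3,4,5,6,7}
step 1: z <- w                       {0,1,2,3,4,5,6,7}
step 2: z <- (11 % 3)                {0,1,2,3,4,5,6,7}
step 3: z <- w                       {0,1,2,3,4,5,6,7}
step 4: eval ((thread + 5) != 8)     {0,1,2,3,4,5,6,7}
step 5: w <- max(max(z, -4), thread) {0,1,2,4,5,6,7}
step 6: w <- 11                      {0,1,2,4,5,6,7}
step 7: z <- ((3 - -1) + (10 + thread)) {3}

Answer: 8 steps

z: 13,13,13,17,13,13,14,15
w: 11,11,11,13,11,11,11,11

steps = 8; useful = 55; efficiency = 55/64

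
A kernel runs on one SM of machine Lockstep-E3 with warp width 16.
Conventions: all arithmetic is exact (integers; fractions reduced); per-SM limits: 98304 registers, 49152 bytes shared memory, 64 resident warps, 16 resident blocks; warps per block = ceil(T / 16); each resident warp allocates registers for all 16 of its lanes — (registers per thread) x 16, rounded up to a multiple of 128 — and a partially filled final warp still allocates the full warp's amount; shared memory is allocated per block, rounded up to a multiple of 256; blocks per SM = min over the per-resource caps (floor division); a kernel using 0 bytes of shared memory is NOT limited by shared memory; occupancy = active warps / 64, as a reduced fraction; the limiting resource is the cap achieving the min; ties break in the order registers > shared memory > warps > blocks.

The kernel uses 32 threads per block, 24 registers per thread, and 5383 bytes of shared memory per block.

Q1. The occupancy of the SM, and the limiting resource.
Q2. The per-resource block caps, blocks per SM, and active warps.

Answer: occupancy 1/4, limited by shared memory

registers: 128 blocks
shared memory: 8 blocks
warps: 32 blocks
blocks: 16 blocks

Answer: 8 blocks, 16 active warps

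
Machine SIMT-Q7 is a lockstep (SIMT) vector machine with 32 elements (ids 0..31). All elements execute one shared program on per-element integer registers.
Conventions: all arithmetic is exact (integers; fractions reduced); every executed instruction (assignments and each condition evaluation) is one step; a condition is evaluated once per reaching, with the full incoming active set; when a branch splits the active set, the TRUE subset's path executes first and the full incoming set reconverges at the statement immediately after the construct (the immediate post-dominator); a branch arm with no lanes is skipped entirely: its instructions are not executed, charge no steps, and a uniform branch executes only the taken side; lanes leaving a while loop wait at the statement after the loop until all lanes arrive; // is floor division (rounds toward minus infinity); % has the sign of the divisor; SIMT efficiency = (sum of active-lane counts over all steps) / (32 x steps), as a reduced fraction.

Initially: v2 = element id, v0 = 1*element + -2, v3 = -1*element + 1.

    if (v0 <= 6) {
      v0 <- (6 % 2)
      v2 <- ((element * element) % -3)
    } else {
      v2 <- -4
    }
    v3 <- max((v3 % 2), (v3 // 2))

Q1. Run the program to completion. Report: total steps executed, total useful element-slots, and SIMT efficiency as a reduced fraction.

Answer: 5 steps, 105 useful, 21/32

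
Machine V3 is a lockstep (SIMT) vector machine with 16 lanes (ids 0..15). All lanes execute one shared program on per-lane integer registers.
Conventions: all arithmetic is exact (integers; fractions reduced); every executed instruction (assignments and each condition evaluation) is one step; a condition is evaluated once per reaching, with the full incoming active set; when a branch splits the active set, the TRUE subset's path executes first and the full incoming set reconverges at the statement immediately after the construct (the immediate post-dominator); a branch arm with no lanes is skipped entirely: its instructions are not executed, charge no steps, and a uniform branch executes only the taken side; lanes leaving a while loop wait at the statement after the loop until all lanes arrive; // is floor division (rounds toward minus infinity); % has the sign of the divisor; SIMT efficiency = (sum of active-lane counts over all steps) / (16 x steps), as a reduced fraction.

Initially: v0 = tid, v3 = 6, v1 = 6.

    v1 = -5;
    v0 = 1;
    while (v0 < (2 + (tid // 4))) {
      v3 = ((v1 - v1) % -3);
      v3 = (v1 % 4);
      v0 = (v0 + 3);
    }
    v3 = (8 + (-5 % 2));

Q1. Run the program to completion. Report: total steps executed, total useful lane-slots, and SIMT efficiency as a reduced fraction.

Answer: 12 steps, 144 useful, 3/4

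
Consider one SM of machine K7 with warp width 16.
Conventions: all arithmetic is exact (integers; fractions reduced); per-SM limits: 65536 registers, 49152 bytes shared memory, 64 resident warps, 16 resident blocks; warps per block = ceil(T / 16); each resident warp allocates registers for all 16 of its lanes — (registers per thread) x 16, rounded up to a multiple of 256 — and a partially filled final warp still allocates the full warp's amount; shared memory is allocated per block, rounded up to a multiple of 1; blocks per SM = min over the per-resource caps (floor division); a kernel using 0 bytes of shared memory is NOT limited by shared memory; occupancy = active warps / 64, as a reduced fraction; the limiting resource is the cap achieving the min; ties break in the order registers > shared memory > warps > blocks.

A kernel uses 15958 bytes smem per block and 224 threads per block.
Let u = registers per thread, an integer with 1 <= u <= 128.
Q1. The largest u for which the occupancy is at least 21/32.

Answer: u = 96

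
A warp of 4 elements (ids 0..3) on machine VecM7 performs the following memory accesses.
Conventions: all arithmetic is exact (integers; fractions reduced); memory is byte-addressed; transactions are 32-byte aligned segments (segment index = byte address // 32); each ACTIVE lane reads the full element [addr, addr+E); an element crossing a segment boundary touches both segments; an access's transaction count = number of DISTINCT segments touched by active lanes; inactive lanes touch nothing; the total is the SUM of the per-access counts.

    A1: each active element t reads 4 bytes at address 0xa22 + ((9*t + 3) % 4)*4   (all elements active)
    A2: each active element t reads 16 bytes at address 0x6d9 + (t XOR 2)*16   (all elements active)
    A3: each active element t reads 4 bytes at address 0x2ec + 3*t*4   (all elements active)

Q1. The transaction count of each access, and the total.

A1: 1 transaction
A2: 3 transactions
A3: 2 transactions

Answer: 1,3,2; total 6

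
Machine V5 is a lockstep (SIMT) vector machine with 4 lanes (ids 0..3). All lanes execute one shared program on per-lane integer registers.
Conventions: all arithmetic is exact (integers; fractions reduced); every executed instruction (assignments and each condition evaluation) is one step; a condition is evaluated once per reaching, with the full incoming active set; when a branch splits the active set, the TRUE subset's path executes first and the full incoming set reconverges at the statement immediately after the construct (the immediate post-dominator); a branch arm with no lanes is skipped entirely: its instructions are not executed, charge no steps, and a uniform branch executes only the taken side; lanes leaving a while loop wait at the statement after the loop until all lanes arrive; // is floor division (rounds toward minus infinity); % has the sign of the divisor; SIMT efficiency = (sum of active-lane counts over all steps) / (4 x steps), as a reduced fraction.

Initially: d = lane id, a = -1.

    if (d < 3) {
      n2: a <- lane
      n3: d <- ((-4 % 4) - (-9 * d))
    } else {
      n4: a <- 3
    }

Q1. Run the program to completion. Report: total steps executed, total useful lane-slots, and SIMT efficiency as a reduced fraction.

Answer: 4 steps, 11 useful, 11/16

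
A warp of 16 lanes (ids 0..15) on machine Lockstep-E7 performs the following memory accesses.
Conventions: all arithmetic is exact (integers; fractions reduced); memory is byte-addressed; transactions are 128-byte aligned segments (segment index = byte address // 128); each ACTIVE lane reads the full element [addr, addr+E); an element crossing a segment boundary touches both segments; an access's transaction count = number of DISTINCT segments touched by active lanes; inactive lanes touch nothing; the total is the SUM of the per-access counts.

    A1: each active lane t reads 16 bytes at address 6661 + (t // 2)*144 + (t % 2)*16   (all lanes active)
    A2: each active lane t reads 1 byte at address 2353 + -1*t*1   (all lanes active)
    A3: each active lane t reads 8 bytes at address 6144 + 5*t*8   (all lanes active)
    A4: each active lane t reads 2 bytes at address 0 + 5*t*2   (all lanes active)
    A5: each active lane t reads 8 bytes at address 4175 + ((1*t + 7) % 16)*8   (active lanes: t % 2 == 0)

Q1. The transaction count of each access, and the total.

A1: 9 transactions
A2: 1 transaction
A3: 5 transactions
A4: 2 transactions
A5: 2 transactions

Answer: 9,1,5,2,2; total 19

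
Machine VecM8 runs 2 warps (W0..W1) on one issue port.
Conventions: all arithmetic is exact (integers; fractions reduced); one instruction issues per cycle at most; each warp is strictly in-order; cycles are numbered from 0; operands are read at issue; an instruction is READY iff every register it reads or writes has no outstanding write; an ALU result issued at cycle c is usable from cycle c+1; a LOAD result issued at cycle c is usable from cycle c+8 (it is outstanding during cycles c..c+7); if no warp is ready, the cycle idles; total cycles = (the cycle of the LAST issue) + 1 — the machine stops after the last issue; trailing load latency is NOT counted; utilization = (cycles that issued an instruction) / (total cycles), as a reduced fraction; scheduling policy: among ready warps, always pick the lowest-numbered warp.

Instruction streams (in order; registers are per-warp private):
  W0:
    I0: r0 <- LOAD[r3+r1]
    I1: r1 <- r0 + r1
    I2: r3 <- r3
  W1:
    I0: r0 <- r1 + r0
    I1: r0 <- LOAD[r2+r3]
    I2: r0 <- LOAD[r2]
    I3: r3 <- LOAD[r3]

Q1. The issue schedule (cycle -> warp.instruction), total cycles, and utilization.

cycle 0: W0.I0
cycle 1: W1.I0
cycle 2: W1.I1
cycle 3: idle
cycle 4: idle
cycle 5: idle
cycle 6: idle
cycle 7: idle
cycle 8: W0.I1
cycle 9: W0.I2
cycle 10: W1.I2
cycle 11: W1.I3

Answer: 12 cycles, utilization 7/12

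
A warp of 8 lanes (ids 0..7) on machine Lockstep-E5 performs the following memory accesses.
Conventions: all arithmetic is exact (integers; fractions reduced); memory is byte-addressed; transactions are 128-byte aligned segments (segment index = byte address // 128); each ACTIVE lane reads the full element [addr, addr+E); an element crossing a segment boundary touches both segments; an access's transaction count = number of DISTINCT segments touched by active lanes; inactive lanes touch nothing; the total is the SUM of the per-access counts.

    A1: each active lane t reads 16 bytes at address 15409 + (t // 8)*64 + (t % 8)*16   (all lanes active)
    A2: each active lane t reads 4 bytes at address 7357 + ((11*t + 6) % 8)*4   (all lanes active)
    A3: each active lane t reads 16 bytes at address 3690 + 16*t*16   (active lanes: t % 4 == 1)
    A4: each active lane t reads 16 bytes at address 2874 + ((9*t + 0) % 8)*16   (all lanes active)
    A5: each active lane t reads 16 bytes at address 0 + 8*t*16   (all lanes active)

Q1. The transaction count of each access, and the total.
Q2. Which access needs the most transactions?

A1: 2 transactions
A2: 1 transaction
A3: 2 transactions
A4: 2 transactions
A5: 8 transactions

Answer: 2,1,2,2,8; total 15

Answer: A5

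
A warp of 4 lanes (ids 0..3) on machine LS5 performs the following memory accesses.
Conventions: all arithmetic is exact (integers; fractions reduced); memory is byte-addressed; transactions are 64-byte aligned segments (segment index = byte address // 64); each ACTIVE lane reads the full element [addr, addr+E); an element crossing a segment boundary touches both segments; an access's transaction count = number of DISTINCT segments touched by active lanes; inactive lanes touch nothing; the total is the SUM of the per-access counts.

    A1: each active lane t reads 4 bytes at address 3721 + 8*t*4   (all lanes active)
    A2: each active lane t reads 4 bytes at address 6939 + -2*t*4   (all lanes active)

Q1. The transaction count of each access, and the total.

A1: 2 transactions
A2: 1 transaction

Answer: 2,1; total 3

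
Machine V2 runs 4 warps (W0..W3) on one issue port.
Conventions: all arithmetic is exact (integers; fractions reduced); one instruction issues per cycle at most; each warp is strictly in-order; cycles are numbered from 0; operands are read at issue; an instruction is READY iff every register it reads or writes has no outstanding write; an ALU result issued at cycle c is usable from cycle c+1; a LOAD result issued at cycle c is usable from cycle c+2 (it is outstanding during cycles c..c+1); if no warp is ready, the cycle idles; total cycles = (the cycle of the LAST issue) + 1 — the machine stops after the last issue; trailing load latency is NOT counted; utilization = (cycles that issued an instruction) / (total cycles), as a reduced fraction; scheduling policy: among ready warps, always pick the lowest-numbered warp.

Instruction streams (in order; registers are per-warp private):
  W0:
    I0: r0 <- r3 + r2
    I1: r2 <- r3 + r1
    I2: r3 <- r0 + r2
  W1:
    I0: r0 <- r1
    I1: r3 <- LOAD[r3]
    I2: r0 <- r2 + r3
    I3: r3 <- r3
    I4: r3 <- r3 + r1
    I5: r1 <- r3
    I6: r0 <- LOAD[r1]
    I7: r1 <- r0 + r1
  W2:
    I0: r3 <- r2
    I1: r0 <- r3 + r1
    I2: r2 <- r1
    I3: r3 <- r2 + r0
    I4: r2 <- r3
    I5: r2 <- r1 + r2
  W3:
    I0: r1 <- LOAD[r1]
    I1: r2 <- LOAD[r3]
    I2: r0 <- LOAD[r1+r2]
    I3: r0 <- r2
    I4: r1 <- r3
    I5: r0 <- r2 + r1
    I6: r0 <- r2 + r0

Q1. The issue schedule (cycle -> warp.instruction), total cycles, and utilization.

cycle 0: W0.I0
cycle 1: W0.I1
cycle 2: W0.I2
cycle 3: W1.I0
cycle 4: W1.I1
cycle 5: W2.I0
cycle 6: W1.I2
cycle 7: W1.I3
cycle 8: W1.I4
cycle 9: W1.I5
cycle 10: W1.I6
cycle 11: W2.I1
cycle 12: W1.I7
cycle 13: W2.I2
cycle 14: W2.I3
cycle 15: W2.I4
cycle 16: W2.I5
cycle 17: W3.I0
cycle 18: W3.I1
cycle 19: idle
cycle 20: W3.I2
cycle 21: idle
cycle 22: W3.I3
cycle 23: W3.I4
cycle 24: W3.I5
cycle 25: W3.I6

Answer: 26 cycles, utilization 12/13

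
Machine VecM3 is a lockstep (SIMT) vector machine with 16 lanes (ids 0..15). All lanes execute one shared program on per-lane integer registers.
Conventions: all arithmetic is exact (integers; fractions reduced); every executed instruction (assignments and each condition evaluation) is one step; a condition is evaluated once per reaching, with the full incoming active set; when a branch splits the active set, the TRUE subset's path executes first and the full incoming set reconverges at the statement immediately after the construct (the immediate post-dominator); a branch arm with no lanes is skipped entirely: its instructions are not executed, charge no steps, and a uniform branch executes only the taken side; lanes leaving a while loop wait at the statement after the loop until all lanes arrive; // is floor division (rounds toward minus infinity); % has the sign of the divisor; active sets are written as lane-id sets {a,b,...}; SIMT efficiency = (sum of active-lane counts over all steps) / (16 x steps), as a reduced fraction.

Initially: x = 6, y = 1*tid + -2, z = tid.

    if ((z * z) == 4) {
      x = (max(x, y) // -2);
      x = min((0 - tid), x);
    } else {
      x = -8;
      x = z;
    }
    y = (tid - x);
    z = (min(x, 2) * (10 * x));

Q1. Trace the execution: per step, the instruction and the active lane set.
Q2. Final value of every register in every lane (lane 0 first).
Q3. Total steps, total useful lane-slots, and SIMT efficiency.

step 0: eval ((z * z) == 4)          {0,1,2,3,4,5,6,7,8,9,10,11,12,13,14,15}
step 1: x <- (max(x, y) // -2)       {2}
step 2: x <- min((0 - tid), x)       {2}
step 3: x <- -8                      {0,1,3,4,5,6,7,8,9,10,11,12,13,14,15}
step 4: x <- z                       {0,1,3,4,5,6,7,8,9,10,11,12,13,14,15}
step 5: y <- (tid - x)               {0,1,2,3,4,5,6,7,8,9,10,11,12,13,14,15}
step 6: z <- (min(x, 2) * (10 * x))  {0,1,2,3,4,5,6,7,8,9,10,11,12,13,14,15}

Answer: 7 steps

x: 0,1,-3,3,4,5,6,7,8,9,10,11,12,13,14,15
y: 0,0,5,0,0,0,0,0,0,0,0,0,0,0,0,0
z: 0,10,90,60,80,100,120,140,160,180,200,220,240,260,280,300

steps = 7; useful = 80; efficiency = 80/112 = 5/7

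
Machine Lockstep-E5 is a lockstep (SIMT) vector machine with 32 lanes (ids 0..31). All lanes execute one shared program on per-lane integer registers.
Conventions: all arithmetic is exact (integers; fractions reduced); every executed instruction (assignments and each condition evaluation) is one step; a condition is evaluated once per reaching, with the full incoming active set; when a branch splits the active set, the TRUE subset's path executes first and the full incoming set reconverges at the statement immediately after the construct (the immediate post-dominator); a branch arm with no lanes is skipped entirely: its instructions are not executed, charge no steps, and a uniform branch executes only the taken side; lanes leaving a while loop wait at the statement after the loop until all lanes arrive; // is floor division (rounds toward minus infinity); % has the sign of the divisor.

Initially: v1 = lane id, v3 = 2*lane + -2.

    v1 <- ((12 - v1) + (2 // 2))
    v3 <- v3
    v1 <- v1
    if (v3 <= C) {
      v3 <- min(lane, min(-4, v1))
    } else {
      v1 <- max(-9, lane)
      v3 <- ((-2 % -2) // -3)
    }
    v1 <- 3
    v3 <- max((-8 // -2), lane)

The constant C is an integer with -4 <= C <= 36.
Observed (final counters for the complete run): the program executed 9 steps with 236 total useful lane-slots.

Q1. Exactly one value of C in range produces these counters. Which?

Answer: C = 36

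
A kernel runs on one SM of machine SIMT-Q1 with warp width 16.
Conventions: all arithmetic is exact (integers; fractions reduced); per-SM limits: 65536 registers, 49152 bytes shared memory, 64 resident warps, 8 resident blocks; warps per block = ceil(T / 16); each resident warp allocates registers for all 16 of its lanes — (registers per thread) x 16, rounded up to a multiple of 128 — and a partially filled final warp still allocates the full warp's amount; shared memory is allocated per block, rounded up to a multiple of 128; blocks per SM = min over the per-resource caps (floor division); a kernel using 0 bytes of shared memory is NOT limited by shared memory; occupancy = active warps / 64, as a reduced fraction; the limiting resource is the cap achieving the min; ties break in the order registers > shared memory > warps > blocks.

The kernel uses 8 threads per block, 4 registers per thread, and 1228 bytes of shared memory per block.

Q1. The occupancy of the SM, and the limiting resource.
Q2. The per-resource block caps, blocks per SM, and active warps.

Answer: occupancy 1/8, limited by blocks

registers: 512 blocks
shared memory: 38 blocks
warps: 64 blocks
blocks: 8 blocks

Answer: 8 blocks, 8 active warps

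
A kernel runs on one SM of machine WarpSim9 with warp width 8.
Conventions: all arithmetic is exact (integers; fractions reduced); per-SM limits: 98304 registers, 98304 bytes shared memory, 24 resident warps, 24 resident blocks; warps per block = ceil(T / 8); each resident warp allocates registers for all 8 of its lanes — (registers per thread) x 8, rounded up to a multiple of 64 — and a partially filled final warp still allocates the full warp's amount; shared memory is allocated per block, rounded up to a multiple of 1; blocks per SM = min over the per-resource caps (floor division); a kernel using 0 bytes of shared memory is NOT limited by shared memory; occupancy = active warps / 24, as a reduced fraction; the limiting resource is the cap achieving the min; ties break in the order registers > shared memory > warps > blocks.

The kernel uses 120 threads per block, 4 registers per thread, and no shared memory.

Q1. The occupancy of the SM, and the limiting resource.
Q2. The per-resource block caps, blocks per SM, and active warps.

Answer: occupancy 5/8, limited by warps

registers: 102 blocks
shared memory: no limit (kernel uses none)
warps: 1 block
blocks: 24 blocks

Answer: 1 block, 15 active warps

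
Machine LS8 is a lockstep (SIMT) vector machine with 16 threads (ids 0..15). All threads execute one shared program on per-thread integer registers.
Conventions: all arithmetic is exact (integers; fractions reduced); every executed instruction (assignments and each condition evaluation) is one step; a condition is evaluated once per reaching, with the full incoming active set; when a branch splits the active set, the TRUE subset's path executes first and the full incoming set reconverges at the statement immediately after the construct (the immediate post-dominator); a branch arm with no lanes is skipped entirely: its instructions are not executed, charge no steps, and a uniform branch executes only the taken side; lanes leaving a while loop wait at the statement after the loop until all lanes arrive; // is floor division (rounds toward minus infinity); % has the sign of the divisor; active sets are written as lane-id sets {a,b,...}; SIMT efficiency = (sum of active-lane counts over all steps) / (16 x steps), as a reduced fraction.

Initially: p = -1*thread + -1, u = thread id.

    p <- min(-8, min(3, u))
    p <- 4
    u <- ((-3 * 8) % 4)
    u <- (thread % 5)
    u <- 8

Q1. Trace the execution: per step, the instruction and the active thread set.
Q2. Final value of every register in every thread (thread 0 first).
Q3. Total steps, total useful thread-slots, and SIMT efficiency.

step 0: p <- min(-8, min(3, u))      {0,1,2,3,4,5,6,7,8,9,10,11,12,13,14,15}
step 1: p <- 4                       {0,1,2,3,4,5,6,7,8,9,10,11,12,13,14,15}
step 2: u <- ((-3 * 8) % 4)          {0,1,2,3,4,5,6,7,8,9,10,11,12,13,14,15}
step 3: u <- (thread % 5)            {0,1,2,3,4,5,6,7,8,9,10,11,12,13,14,15}
step 4: u <- 8                       {0,1,2,3,4,5,6,7,8,9,10,11,12,13,14,15}

Answer: 5 steps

p: 4,4,4,4,4,4,4,4,4,4,4,4,4,4,4,4
u: 8,8,8,8,8,8,8,8,8,8,8,8,8,8,8,8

steps = 5; useful = 80; efficiency = 80/80 = 1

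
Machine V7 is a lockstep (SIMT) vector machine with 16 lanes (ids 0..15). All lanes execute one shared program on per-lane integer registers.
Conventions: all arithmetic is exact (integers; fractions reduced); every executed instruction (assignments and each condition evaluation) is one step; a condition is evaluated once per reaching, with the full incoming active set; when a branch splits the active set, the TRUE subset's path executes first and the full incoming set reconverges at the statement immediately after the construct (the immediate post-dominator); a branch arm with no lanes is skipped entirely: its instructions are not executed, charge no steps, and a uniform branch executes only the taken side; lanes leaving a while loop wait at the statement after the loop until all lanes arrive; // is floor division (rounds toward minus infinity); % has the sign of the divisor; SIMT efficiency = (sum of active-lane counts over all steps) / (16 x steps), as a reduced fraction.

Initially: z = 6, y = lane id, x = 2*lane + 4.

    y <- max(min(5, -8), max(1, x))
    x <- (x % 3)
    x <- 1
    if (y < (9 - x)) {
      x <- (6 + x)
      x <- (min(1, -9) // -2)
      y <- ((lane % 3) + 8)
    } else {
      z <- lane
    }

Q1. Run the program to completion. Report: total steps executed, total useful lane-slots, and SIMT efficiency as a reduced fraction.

Answer: 8 steps, 84 useful, 21/32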